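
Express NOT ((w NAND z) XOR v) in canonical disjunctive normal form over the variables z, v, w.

(NOT z AND v AND NOT w) OR (NOT z AND v AND w) OR (z AND NOT v AND w) OR (z AND v AND NOT w)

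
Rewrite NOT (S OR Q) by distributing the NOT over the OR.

NOT S AND NOT Q
De Morgan's: NOT(OR of terms) = AND of negations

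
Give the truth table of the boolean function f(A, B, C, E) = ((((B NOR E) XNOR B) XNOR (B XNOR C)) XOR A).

A | B | C | E | Output
----------------------
0 | 0 | 0 | 0 | 0
0 | 0 | 0 | 1 | 1
0 | 0 | 1 | 0 | 1
0 | 0 | 1 | 1 | 0
0 | 1 | 0 | 0 | 1
0 | 1 | 0 | 1 | 1
0 | 1 | 1 | 0 | 0
0 | 1 | 1 | 1 | 0
1 | 0 | 0 | 0 | 1
1 | 0 | 0 | 1 | 0
1 | 0 | 1 | 0 | 0
1 | 0 | 1 | 1 | 1
1 | 1 | 0 | 0 | 0
1 | 1 | 0 | 1 | 0
1 | 1 | 1 | 0 | 1
1 | 1 | 1 | 1 | 1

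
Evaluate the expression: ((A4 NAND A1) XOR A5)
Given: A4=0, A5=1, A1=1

Substituting: ((0 NAND 1) XOR 1)
= 0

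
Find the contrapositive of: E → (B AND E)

Contrapositive: NOT (B AND E) → NOT E
Note: A statement and its contrapositive are logically equivalent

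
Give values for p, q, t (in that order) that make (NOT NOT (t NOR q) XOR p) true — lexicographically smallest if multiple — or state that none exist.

p=0, q=0, t=0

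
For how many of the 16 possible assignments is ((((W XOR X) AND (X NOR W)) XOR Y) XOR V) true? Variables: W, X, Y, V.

Satisfying assignments: (0,0,0,1), (0,0,1,0), (0,1,0,1), (0,1,1,0), (1,0,0,1), (1,0,1,0), (1,1,0,1), (1,1,1,0)
Count: 8 out of 16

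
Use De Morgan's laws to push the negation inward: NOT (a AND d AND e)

NOT a OR NOT d OR NOT e
De Morgan's: NOT(AND of terms) = OR of negations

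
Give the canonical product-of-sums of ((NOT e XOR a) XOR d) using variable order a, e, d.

ΠM(1, 2, 4, 7) = (a OR e OR NOT d) AND (a OR NOT e OR d) AND (NOT a OR e OR d) AND (NOT a OR NOT e OR NOT d)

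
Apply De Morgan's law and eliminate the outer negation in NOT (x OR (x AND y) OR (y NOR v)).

NOT x AND NOT (x AND y) AND NOT (y NOR v)
De Morgan's: NOT(OR of terms) = AND of negations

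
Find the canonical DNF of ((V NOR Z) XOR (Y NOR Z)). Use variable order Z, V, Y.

(NOT Z AND NOT V AND Y) OR (NOT Z AND V AND NOT Y)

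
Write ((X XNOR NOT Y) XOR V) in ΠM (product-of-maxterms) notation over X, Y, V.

ΠM(0, 3, 5, 6) = (X OR Y OR V) AND (X OR NOT Y OR NOT V) AND (NOT X OR Y OR NOT V) AND (NOT X OR NOT Y OR V)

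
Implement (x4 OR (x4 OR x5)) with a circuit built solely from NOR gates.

((x4 NOR ((x4 NOR x5) NOR (x4 NOR x5))) NOR (x4 NOR ((x4 NOR x5) NOR (x4 NOR x5))))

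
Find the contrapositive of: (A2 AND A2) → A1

Contrapositive: NOT A1 → NOT (A2 AND A2)
Note: A statement and its contrapositive are logically equivalent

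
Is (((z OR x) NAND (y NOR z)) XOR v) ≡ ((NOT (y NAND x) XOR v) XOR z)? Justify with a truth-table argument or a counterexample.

No. Counterexample: with x=0, v=0, z=0, y=0, Expression 1 = 1 but Expression 2 = 0.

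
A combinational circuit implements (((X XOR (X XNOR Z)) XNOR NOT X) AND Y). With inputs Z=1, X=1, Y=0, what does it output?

Substituting: (((1 XOR (1 XNOR 1)) XNOR NOT 1) AND 0)
= 0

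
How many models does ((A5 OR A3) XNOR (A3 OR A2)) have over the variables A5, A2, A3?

Satisfying assignments: (0,0,0), (0,0,1), (0,1,1), (1,0,1), (1,1,0), (1,1,1)
Count: 6 out of 8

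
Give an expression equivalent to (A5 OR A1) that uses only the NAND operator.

((A5 NAND A5) NAND (A1 NAND A1))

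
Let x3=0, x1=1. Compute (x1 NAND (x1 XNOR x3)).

Substituting: (1 NAND (1 XNOR 0))
= 1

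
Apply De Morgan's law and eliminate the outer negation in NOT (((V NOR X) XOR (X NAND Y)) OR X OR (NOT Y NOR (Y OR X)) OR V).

NOT ((V NOR X) XOR (X NAND Y)) AND NOT X AND NOT (NOT Y NOR (Y OR X)) AND NOT V
De Morgan's: NOT(OR of terms) = AND of negations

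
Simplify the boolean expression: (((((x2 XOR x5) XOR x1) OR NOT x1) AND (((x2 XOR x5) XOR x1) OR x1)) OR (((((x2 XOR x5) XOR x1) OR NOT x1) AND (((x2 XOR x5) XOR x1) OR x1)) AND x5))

By absorption (E OR (E AND v) = E) then distribution ((E OR v) AND (E OR NOT v) = E):
= ((x2 XOR x5) XOR x1)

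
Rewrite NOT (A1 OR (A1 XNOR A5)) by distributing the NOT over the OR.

NOT A1 AND NOT (A1 XNOR A5)
De Morgan's: NOT(OR of terms) = AND of negations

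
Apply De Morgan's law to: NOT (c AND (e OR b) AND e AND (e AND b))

NOT c OR NOT (e OR b) OR NOT e OR NOT (e AND b)
De Morgan's: NOT(AND of terms) = OR of negations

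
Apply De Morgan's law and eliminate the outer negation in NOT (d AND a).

NOT d OR NOT a
De Morgan's: NOT(AND of terms) = OR of negations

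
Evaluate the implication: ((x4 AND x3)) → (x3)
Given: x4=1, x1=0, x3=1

Antecedent ((x4 AND x3)) = 1; consequent (x3) = 1.
1 → 1 = 1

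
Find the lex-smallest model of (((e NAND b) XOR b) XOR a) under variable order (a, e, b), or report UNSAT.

a=0, e=0, b=0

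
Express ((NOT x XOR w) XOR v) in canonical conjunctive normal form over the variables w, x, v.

(w OR x OR NOT v) AND (w OR NOT x OR v) AND (NOT w OR x OR v) AND (NOT w OR NOT x OR NOT v)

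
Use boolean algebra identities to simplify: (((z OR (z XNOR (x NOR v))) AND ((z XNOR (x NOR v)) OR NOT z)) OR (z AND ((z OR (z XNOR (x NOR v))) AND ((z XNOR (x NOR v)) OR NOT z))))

By absorption (E OR (E AND v) = E) then distribution ((E OR v) AND (E OR NOT v) = E):
= (z XNOR (x NOR v))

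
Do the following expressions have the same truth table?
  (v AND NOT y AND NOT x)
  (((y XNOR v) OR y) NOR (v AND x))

Yes, they are equivalent — the two output columns agree on all 8 assignments:
v | y | x | Expression 1 | Expression 2
---------------------------------------
0 | 0 | 0 | 0 | 0
0 | 0 | 1 | 0 | 0
0 | 1 | 0 | 0 | 0
0 | 1 | 1 | 0 | 0
1 | 0 | 0 | 1 | 1
1 | 0 | 1 | 0 | 0
1 | 1 | 0 | 0 | 0
1 | 1 | 1 | 0 | 0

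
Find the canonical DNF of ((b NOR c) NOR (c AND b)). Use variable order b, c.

(NOT b AND c) OR (b AND NOT c)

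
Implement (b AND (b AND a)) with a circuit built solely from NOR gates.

((b NOR b) NOR (((b NOR b) NOR (a NOR a)) NOR ((b NOR b) NOR (a NOR a))))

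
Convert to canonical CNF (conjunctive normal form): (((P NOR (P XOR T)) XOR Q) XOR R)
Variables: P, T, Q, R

(P OR T OR Q OR NOT R) AND (P OR T OR NOT Q OR R) AND (P OR NOT T OR Q OR R) AND (P OR NOT T OR NOT Q OR NOT R) AND (NOT P OR T OR Q OR R) AND (NOT P OR T OR NOT Q OR NOT R) AND (NOT P OR NOT T OR Q OR R) AND (NOT P OR NOT T OR NOT Q OR NOT R)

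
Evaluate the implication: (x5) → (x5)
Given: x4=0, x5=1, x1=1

Antecedent (x5) = 1; consequent (x5) = 1.
1 → 1 = 1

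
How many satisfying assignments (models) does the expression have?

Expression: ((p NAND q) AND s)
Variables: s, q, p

Satisfying assignments: (1,0,0), (1,0,1), (1,1,0)
Count: 3 out of 8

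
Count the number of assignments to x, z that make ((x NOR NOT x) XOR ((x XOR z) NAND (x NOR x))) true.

Satisfying assignments: (0,0), (1,0), (1,1)
Count: 3 out of 4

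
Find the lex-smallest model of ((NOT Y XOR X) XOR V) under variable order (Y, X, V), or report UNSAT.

Y=0, X=0, V=0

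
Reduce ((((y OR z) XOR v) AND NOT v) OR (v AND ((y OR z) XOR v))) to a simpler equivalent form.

By distribution ((E AND v) OR (E AND NOT v) = E):
= ((y OR z) XOR v)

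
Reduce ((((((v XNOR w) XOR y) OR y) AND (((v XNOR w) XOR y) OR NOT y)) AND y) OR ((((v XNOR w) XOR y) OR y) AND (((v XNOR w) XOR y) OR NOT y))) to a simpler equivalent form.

By absorption (E OR (E AND v) = E) then distribution ((E OR v) AND (E OR NOT v) = E):
= ((v XNOR w) XOR y)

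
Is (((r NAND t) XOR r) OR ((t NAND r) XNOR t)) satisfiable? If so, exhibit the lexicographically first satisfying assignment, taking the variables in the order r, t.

r=0, t=0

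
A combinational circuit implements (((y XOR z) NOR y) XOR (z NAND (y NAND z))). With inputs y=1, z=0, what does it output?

Substituting: (((1 XOR 0) NOR 1) XOR (0 NAND (1 NAND 0)))
= 1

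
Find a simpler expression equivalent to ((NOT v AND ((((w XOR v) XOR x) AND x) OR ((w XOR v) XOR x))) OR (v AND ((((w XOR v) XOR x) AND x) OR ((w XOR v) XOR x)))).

By distribution ((E AND v) OR (E AND NOT v) = E) then absorption (E OR (E AND v) = E):
= ((w XOR v) XOR x)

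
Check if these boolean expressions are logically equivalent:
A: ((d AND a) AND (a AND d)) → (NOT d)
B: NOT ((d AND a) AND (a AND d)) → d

No, Inverse is not equivalent to original (counterexample: e=0, d=0, a=0)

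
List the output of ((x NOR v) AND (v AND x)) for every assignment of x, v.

x | v | Output
--------------
0 | 0 | 0
0 | 1 | 0
1 | 0 | 0
1 | 1 | 0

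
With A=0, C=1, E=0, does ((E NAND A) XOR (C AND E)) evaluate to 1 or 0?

Substituting: ((0 NAND 0) XOR (1 AND 0))
= 1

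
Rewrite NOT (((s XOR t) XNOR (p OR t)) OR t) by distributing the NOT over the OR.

NOT ((s XOR t) XNOR (p OR t)) AND NOT t
De Morgan's: NOT(OR of terms) = AND of negations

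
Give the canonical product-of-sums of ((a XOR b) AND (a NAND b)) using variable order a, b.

ΠM(0, 3) = (a OR b) AND (NOT a OR NOT b)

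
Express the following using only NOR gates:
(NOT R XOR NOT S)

(((((R NOR R) NOR (S NOR S)) NOR ((R NOR R) NOR (S NOR S))) NOR (((R NOR R) NOR (S NOR S)) NOR ((R NOR R) NOR (S NOR S)))) NOR (((((R NOR R) NOR (R NOR R)) NOR ((S NOR S) NOR (S NOR S))) NOR (((R NOR R) NOR (R NOR R)) NOR ((S NOR S) NOR (S NOR S)))) NOR ((((R NOR R) NOR (R NOR R)) NOR ((S NOR S) NOR (S NOR S))) NOR (((R NOR R) NOR (R NOR R)) NOR ((S NOR S) NOR (S NOR S))))))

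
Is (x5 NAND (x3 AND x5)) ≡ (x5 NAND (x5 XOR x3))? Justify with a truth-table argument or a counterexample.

No. Counterexample: with x5=1, x3=0, Expression 1 = 1 but Expression 2 = 0.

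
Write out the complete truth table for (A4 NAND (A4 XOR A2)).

A2 | A4 | Output
----------------
0 | 0 | 1
0 | 1 | 0
1 | 0 | 1
1 | 1 | 1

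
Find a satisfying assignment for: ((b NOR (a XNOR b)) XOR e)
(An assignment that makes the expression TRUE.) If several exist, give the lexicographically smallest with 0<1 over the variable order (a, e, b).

a=0, e=1, b=0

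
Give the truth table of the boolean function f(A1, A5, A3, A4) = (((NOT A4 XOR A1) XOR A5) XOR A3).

A1 | A5 | A3 | A4 | Output
--------------------------
0 | 0 | 0 | 0 | 1
0 | 0 | 0 | 1 | 0
0 | 0 | 1 | 0 | 0
0 | 0 | 1 | 1 | 1
0 | 1 | 0 | 0 | 0
0 | 1 | 0 | 1 | 1
0 | 1 | 1 | 0 | 1
0 | 1 | 1 | 1 | 0
1 | 0 | 0 | 0 | 0
1 | 0 | 0 | 1 | 1
1 | 0 | 1 | 0 | 1
1 | 0 | 1 | 1 | 0
1 | 1 | 0 | 0 | 1
1 | 1 | 0 | 1 | 0
1 | 1 | 1 | 0 | 0
1 | 1 | 1 | 1 | 1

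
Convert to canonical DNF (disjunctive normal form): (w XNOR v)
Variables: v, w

(NOT v AND NOT w) OR (v AND w)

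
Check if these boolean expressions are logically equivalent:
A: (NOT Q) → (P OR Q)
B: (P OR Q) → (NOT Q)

No, Converse is not equivalent to original (counterexample: Q=0, P=0)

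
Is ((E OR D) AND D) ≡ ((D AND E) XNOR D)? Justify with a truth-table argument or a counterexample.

No. Counterexample: with D=0, E=0, Expression 1 = 0 but Expression 2 = 1.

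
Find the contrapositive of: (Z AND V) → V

Contrapositive: NOT V → NOT (Z AND V)
Note: A statement and its contrapositive are logically equivalent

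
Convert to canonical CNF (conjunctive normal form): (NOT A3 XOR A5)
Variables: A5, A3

(A5 OR NOT A3) AND (NOT A5 OR A3)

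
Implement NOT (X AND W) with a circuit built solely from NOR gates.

(((X NOR X) NOR (W NOR W)) NOR ((X NOR X) NOR (W NOR W)))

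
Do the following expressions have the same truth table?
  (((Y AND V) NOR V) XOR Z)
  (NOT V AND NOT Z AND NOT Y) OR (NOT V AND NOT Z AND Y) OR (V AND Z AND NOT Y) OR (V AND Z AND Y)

Yes, they are equivalent — the two output columns agree on all 8 assignments:
V | Z | Y | Expression 1 | Expression 2
---------------------------------------
0 | 0 | 0 | 1 | 1
0 | 0 | 1 | 1 | 1
0 | 1 | 0 | 0 | 0
0 | 1 | 1 | 0 | 0
1 | 0 | 0 | 0 | 0
1 | 0 | 1 | 0 | 0
1 | 1 | 0 | 1 | 1
1 | 1 | 1 | 1 | 1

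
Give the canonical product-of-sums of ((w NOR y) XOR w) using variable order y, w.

ΠM(2) = (NOT y OR w)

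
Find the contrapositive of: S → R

Contrapositive: NOT R → NOT S
Note: A statement and its contrapositive are logically equivalent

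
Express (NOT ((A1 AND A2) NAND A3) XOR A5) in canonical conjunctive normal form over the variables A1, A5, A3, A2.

(A1 OR A5 OR A3 OR A2) AND (A1 OR A5 OR A3 OR NOT A2) AND (A1 OR A5 OR NOT A3 OR A2) AND (A1 OR A5 OR NOT A3 OR NOT A2) AND (NOT A1 OR A5 OR A3 OR A2) AND (NOT A1 OR A5 OR A3 OR NOT A2) AND (NOT A1 OR A5 OR NOT A3 OR A2) AND (NOT A1 OR NOT A5 OR NOT A3 OR NOT A2)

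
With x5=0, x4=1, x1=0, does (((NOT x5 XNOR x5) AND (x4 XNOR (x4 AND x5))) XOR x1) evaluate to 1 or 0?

Substituting: (((NOT 0 XNOR 0) AND (1 XNOR (1 AND 0))) XOR 0)
= 0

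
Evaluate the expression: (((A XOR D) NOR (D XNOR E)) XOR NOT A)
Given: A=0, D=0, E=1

Substituting: (((0 XOR 0) NOR (0 XNOR 1)) XOR NOT 0)
= 0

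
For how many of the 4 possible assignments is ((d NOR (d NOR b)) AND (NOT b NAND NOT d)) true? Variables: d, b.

Satisfying assignments: (0,1)
Count: 1 out of 4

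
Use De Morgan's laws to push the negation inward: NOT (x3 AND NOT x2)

NOT x3 OR x2
De Morgan's: NOT(AND of terms) = OR of negations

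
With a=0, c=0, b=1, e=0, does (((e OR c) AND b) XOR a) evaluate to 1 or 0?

Substituting: (((0 OR 0) AND 1) XOR 0)
= 0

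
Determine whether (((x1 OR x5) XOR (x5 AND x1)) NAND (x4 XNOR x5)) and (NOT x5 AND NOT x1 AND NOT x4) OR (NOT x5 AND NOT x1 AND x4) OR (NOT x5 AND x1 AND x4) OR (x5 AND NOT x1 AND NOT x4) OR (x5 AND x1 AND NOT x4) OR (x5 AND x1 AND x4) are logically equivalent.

Yes, they are equivalent — the two output columns agree on all 8 assignments:
x5 | x1 | x4 | Expression 1 | Expression 2
------------------------------------------
0 | 0 | 0 | 1 | 1
0 | 0 | 1 | 1 | 1
0 | 1 | 0 | 0 | 0
0 | 1 | 1 | 1 | 1
1 | 0 | 0 | 1 | 1
1 | 0 | 1 | 0 | 0
1 | 1 | 0 | 1 | 1
1 | 1 | 1 | 1 | 1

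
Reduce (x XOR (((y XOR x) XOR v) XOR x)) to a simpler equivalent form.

By XOR self-cancellation ((E XOR v) XOR v = E):
= ((y XOR x) XOR v)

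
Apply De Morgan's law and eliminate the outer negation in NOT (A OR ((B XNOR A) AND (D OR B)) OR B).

NOT A AND NOT ((B XNOR A) AND (D OR B)) AND NOT B
De Morgan's: NOT(OR of terms) = AND of negations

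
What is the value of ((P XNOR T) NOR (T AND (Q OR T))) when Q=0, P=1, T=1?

Substituting: ((1 XNOR 1) NOR (1 AND (0 OR 1)))
= 0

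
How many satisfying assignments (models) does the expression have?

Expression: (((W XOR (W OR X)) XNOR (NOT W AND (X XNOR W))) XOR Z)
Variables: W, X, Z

Satisfying assignments: (0,0,1), (0,1,1), (1,0,0), (1,1,0)
Count: 4 out of 8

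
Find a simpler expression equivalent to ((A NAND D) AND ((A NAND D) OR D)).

By absorption (E AND (E OR v) = E):
= (A NAND D)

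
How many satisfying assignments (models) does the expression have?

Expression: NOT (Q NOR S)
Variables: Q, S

Satisfying assignments: (0,1), (1,0), (1,1)
Count: 3 out of 4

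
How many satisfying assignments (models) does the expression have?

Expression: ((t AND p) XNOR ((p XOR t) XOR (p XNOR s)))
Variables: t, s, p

Satisfying assignments: (0,1,0), (0,1,1), (1,0,0), (1,1,1)
Count: 4 out of 8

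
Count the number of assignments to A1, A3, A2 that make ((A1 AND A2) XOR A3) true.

Satisfying assignments: (0,1,0), (0,1,1), (1,0,1), (1,1,0)
Count: 4 out of 8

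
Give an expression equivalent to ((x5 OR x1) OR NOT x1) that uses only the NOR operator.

((((x5 NOR x1) NOR (x5 NOR x1)) NOR (x1 NOR x1)) NOR (((x5 NOR x1) NOR (x5 NOR x1)) NOR (x1 NOR x1)))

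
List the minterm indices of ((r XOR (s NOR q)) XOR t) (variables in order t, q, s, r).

Σm(0, 3, 5, 7, 9, 10, 12, 14) = (NOT t AND NOT q AND NOT s AND NOT r) OR (NOT t AND NOT q AND s AND r) OR (NOT t AND q AND NOT s AND r) OR (NOT t AND q AND s AND r) OR (t AND NOT q AND NOT s AND r) OR (t AND NOT q AND s AND NOT r) OR (t AND q AND NOT s AND NOT r) OR (t AND q AND s AND NOT r)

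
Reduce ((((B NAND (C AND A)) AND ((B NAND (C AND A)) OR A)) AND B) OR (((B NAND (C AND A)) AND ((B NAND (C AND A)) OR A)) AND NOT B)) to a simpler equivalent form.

By distribution ((E AND v) OR (E AND NOT v) = E) then absorption (E AND (E OR v) = E):
= (B NAND (C AND A))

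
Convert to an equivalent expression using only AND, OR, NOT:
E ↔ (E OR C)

(E AND (E OR C)) OR (NOT E AND NOT (E OR C))
(Biconditional = both true or both false)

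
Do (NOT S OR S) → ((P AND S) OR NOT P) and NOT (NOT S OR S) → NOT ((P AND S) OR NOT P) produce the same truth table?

No, Inverse is not equivalent to original (counterexample: P=1, S=0)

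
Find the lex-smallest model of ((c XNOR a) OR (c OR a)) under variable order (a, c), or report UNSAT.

a=0, c=0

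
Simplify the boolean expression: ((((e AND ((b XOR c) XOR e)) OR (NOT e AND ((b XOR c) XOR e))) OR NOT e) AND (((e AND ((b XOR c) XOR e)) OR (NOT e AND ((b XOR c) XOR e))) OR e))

By distribution ((E OR v) AND (E OR NOT v) = E) then distribution ((E AND v) OR (E AND NOT v) = E):
= ((b XOR c) XOR e)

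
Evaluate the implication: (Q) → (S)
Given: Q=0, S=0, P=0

Antecedent (Q) = 0; consequent (S) = 0.
0 → 0 = 1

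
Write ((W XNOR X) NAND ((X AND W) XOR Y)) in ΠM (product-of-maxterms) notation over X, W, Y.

ΠM(1, 6) = (X OR W OR NOT Y) AND (NOT X OR NOT W OR Y)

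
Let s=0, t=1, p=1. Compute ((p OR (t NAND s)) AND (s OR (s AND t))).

Substituting: ((1 OR (1 NAND 0)) AND (0 OR (0 AND 1)))
= 0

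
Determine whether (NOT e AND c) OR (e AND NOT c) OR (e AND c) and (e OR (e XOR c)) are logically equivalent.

Yes, they are equivalent — the two output columns agree on all 4 assignments:
e | c | Expression 1 | Expression 2
-----------------------------------
0 | 0 | 0 | 0
0 | 1 | 1 | 1
1 | 0 | 1 | 1
1 | 1 | 1 | 1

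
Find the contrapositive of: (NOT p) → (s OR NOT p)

Contrapositive: NOT (s OR NOT p) → p
Note: A statement and its contrapositive are logically equivalent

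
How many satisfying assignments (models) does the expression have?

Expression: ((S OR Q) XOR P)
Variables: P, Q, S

Satisfying assignments: (0,0,1), (0,1,0), (0,1,1), (1,0,0)
Count: 4 out of 8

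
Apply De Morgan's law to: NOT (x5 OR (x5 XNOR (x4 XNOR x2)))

NOT x5 AND NOT (x5 XNOR (x4 XNOR x2))
De Morgan's: NOT(OR of terms) = AND of negations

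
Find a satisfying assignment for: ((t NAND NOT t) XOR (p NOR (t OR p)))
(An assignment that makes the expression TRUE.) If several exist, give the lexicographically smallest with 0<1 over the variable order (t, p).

t=0, p=1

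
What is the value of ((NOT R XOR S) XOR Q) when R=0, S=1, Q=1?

Substituting: ((NOT 0 XOR 1) XOR 1)
= 1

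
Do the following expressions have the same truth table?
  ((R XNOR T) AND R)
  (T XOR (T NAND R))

No. Counterexample: with R=0, T=0, Expression 1 = 0 but Expression 2 = 1.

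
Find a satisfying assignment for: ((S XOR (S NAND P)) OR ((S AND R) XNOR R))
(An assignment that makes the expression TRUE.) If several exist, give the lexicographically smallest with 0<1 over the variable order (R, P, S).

R=0, P=0, S=0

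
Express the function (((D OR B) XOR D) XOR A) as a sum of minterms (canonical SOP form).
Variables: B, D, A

Σm(1, 3, 4, 7) = (NOT B AND NOT D AND A) OR (NOT B AND D AND A) OR (B AND NOT D AND NOT A) OR (B AND D AND A)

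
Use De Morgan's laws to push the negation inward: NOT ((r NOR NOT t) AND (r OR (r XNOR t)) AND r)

NOT (r NOR NOT t) OR NOT (r OR (r XNOR t)) OR NOT r
De Morgan's: NOT(AND of terms) = OR of negations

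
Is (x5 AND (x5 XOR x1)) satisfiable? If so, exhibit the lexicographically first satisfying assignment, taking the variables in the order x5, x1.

x5=1, x1=0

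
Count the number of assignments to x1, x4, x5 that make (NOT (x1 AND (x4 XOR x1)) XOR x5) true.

Satisfying assignments: (0,0,0), (0,1,0), (1,0,1), (1,1,0)
Count: 4 out of 8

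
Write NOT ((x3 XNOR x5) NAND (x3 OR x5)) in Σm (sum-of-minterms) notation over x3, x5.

Σm(3) = (x3 AND x5)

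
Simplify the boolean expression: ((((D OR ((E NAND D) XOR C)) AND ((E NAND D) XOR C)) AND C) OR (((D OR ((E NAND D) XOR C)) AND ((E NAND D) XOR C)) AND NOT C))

By distribution ((E AND v) OR (E AND NOT v) = E) then absorption (E AND (E OR v) = E):
= ((E NAND D) XOR C)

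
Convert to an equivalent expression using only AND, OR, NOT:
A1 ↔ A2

(A1 AND A2) OR (NOT A1 AND NOT A2)
(Biconditional = both true or both false)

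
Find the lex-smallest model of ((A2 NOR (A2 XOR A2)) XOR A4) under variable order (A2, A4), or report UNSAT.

A2=0, A4=0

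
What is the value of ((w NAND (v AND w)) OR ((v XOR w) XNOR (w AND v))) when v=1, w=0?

Substituting: ((0 NAND (1 AND 0)) OR ((1 XOR 0) XNOR (0 AND 1)))
= 1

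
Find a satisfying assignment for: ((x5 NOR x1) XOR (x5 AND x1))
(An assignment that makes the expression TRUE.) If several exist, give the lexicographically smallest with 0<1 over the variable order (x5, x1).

x5=0, x1=0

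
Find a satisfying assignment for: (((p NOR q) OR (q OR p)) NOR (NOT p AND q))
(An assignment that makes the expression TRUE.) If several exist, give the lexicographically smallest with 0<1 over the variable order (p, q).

UNSATISFIABLE - no assignment makes this expression true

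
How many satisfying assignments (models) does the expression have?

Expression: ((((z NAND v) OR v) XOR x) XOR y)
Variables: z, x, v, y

Satisfying assignments: (0,0,0,0), (0,0,1,0), (0,1,0,1), (0,1,1,1), (1,0,0,0), (1,0,1,0), (1,1,0,1), (1,1,1,1)
Count: 8 out of 16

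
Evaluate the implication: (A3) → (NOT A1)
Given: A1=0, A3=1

Antecedent (A3) = 1; consequent (NOT A1) = 1.
1 → 1 = 1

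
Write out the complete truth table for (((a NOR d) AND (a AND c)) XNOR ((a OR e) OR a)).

d | a | c | e | Output
----------------------
0 | 0 | 0 | 0 | 1
0 | 0 | 0 | 1 | 0
0 | 0 | 1 | 0 | 1
0 | 0 | 1 | 1 | 0
0 | 1 | 0 | 0 | 0
0 | 1 | 0 | 1 | 0
0 | 1 | 1 | 0 | 0
0 | 1 | 1 | 1 | 0
1 | 0 | 0 | 0 | 1
1 | 0 | 0 | 1 | 0
1 | 0 | 1 | 0 | 1
1 | 0 | 1 | 1 | 0
1 | 1 | 0 | 0 | 0
1 | 1 | 0 | 1 | 0
1 | 1 | 1 | 0 | 0
1 | 1 | 1 | 1 | 0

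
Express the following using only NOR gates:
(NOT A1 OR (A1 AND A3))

(((A1 NOR A1) NOR ((A1 NOR A1) NOR (A3 NOR A3))) NOR ((A1 NOR A1) NOR ((A1 NOR A1) NOR (A3 NOR A3))))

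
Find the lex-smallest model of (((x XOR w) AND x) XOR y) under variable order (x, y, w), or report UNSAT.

x=0, y=1, w=0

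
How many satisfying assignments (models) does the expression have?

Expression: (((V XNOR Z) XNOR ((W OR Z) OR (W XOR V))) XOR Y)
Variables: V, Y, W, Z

Satisfying assignments: (0,0,1,0), (0,1,0,0), (0,1,0,1), (0,1,1,1), (1,0,0,1), (1,0,1,1), (1,1,0,0), (1,1,1,0)
Count: 8 out of 16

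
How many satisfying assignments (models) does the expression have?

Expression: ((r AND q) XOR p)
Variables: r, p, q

Satisfying assignments: (0,1,0), (0,1,1), (1,0,1), (1,1,0)
Count: 4 out of 8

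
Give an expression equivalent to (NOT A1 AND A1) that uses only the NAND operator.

(((A1 NAND A1) NAND A1) NAND ((A1 NAND A1) NAND A1))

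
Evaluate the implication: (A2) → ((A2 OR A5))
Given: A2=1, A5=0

Antecedent (A2) = 1; consequent ((A2 OR A5)) = 1.
1 → 1 = 1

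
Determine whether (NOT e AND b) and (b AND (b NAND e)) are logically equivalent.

Yes, they are equivalent — the two output columns agree on all 4 assignments:
e | b | Expression 1 | Expression 2
-----------------------------------
0 | 0 | 0 | 0
0 | 1 | 1 | 1
1 | 0 | 0 | 0
1 | 1 | 0 | 0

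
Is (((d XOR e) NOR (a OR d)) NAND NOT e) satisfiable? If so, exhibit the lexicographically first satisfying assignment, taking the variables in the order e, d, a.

e=0, d=0, a=1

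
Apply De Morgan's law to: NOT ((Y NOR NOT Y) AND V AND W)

NOT (Y NOR NOT Y) OR NOT V OR NOT W
De Morgan's: NOT(AND of terms) = OR of negations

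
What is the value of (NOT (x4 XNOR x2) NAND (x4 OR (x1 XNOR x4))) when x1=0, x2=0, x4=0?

Substituting: (NOT (0 XNOR 0) NAND (0 OR (0 XNOR 0)))
= 1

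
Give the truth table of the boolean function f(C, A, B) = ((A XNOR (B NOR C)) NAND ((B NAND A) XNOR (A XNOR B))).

C | A | B | Output
------------------
0 | 0 | 0 | 1
0 | 0 | 1 | 1
0 | 1 | 0 | 1
0 | 1 | 1 | 1
1 | 0 | 0 | 0
1 | 0 | 1 | 1
1 | 1 | 0 | 1
1 | 1 | 1 | 1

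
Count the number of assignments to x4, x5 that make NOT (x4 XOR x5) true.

Satisfying assignments: (0,0), (1,1)
Count: 2 out of 4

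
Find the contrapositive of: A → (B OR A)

Contrapositive: NOT (B OR A) → NOT A
Note: A statement and its contrapositive are logically equivalent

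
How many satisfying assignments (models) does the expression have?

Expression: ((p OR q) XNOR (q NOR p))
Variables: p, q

No assignment satisfies the expression.
Count: 0 out of 4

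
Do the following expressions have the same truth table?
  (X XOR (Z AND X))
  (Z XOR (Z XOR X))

No. Counterexample: with Z=1, X=1, Expression 1 = 0 but Expression 2 = 1.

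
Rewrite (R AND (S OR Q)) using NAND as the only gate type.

((R NAND ((S NAND S) NAND (Q NAND Q))) NAND (R NAND ((S NAND S) NAND (Q NAND Q))))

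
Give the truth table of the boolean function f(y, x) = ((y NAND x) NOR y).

y | x | Output
--------------
0 | 0 | 0
0 | 1 | 0
1 | 0 | 0
1 | 1 | 0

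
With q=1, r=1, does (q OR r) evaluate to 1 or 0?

Substituting: (1 OR 1)
= 1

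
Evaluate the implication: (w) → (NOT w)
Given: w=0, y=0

Antecedent (w) = 0; consequent (NOT w) = 1.
0 → 1 = 1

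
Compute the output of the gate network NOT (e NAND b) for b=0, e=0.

Substituting: NOT (0 NAND 0)
= 0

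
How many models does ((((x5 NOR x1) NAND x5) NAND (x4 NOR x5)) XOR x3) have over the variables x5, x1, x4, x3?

Satisfying assignments: (0,0,0,1), (0,0,1,0), (0,1,0,1), (0,1,1,0), (1,0,0,0), (1,0,1,0), (1,1,0,0), (1,1,1,0)
Count: 8 out of 16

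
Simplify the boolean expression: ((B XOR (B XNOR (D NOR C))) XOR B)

By XOR self-cancellation ((E XOR v) XOR v = E):
= (B XNOR (D NOR C))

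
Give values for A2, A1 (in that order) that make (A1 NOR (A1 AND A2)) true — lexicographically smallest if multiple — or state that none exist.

A2=0, A1=0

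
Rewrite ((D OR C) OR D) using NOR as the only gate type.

((((D NOR C) NOR (D NOR C)) NOR D) NOR (((D NOR C) NOR (D NOR C)) NOR D))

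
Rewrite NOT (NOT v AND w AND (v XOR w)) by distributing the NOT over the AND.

v OR NOT w OR NOT (v XOR w)
De Morgan's: NOT(AND of terms) = OR of negations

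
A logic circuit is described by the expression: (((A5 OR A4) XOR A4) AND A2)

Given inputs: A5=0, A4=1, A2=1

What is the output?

Substituting: (((0 OR 1) XOR 1) AND 1)
= 0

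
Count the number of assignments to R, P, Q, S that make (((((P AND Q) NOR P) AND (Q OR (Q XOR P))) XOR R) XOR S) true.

Satisfying assignments: (0,0,0,1), (0,0,1,0), (0,1,0,1), (0,1,1,1), (1,0,0,0), (1,0,1,1), (1,1,0,0), (1,1,1,0)
Count: 8 out of 16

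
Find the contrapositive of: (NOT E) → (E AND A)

Contrapositive: NOT (E AND A) → E
Note: A statement and its contrapositive are logically equivalent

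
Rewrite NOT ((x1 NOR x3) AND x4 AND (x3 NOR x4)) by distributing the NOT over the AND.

NOT (x1 NOR x3) OR NOT x4 OR NOT (x3 NOR x4)
De Morgan's: NOT(AND of terms) = OR of negations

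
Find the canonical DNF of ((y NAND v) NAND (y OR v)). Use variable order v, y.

(NOT v AND NOT y) OR (v AND y)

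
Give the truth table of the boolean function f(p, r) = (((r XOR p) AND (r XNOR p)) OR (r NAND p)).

p | r | Output
--------------
0 | 0 | 1
0 | 1 | 1
1 | 0 | 1
1 | 1 | 0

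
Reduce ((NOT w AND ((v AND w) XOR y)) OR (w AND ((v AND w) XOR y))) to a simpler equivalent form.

By distribution ((E AND v) OR (E AND NOT v) = E):
= ((v AND w) XOR y)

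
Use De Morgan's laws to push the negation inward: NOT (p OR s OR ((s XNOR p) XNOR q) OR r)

NOT p AND NOT s AND NOT ((s XNOR p) XNOR q) AND NOT r
De Morgan's: NOT(OR of terms) = AND of negations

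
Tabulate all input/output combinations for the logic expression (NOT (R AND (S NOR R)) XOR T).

R | S | T | Output
------------------
0 | 0 | 0 | 1
0 | 0 | 1 | 0
0 | 1 | 0 | 1
0 | 1 | 1 | 0
1 | 0 | 0 | 1
1 | 0 | 1 | 0
1 | 1 | 0 | 1
1 | 1 | 1 | 0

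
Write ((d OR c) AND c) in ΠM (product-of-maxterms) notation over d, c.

ΠM(0, 2) = (d OR c) AND (NOT d OR c)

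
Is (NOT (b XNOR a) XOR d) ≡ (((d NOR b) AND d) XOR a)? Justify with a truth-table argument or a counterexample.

No. Counterexample: with b=0, a=0, d=1, Expression 1 = 1 but Expression 2 = 0.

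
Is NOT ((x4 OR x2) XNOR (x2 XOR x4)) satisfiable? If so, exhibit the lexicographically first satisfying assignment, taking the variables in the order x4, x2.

x4=1, x2=1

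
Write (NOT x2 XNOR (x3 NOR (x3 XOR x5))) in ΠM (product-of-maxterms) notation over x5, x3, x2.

ΠM(1, 2, 4, 6) = (x5 OR x3 OR NOT x2) AND (x5 OR NOT x3 OR x2) AND (NOT x5 OR x3 OR x2) AND (NOT x5 OR NOT x3 OR x2)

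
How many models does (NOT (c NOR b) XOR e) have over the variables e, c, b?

Satisfying assignments: (0,0,1), (0,1,0), (0,1,1), (1,0,0)
Count: 4 out of 8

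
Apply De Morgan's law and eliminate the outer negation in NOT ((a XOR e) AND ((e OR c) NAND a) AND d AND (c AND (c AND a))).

NOT (a XOR e) OR NOT ((e OR c) NAND a) OR NOT d OR NOT (c AND (c AND a))
De Morgan's: NOT(AND of terms) = OR of negations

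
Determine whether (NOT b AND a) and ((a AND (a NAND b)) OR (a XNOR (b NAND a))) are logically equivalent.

Yes, they are equivalent — the two output columns agree on all 4 assignments:
b | a | Expression 1 | Expression 2
-----------------------------------
0 | 0 | 0 | 0
0 | 1 | 1 | 1
1 | 0 | 0 | 0
1 | 1 | 0 | 0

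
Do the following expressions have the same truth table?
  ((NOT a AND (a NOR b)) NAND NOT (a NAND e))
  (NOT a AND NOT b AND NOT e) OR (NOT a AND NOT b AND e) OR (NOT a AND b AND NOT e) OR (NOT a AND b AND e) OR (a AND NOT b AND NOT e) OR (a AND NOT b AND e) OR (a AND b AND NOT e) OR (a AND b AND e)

Yes, they are equivalent — the two output columns agree on all 8 assignments:
a | b | e | Expression 1 | Expression 2
---------------------------------------
0 | 0 | 0 | 1 | 1
0 | 0 | 1 | 1 | 1
0 | 1 | 0 | 1 | 1
0 | 1 | 1 | 1 | 1
1 | 0 | 0 | 1 | 1
1 | 0 | 1 | 1 | 1
1 | 1 | 0 | 1 | 1
1 | 1 | 1 | 1 | 1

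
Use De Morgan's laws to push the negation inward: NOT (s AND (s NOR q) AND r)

NOT s OR NOT (s NOR q) OR NOT r
De Morgan's: NOT(AND of terms) = OR of negations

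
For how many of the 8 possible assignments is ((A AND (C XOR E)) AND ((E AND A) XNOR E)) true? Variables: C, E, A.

Satisfying assignments: (0,1,1), (1,0,1)
Count: 2 out of 8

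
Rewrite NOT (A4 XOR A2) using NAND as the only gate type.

(((A4 NAND (A4 NAND A2)) NAND (A2 NAND (A4 NAND A2))) NAND ((A4 NAND (A4 NAND A2)) NAND (A2 NAND (A4 NAND A2))))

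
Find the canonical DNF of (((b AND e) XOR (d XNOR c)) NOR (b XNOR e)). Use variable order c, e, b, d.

(NOT c AND NOT e AND b AND d) OR (NOT c AND e AND NOT b AND d) OR (c AND NOT e AND b AND NOT d) OR (c AND e AND NOT b AND NOT d)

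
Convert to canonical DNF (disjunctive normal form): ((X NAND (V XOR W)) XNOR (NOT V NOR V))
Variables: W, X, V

(NOT W AND X AND V) OR (W AND X AND NOT V)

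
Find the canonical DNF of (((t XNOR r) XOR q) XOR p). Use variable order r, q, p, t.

(NOT r AND NOT q AND NOT p AND NOT t) OR (NOT r AND NOT q AND p AND t) OR (NOT r AND q AND NOT p AND t) OR (NOT r AND q AND p AND NOT t) OR (r AND NOT q AND NOT p AND t) OR (r AND NOT q AND p AND NOT t) OR (r AND q AND NOT p AND NOT t) OR (r AND q AND p AND t)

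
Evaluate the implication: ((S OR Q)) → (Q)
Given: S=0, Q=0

Antecedent ((S OR Q)) = 0; consequent (Q) = 0.
0 → 0 = 1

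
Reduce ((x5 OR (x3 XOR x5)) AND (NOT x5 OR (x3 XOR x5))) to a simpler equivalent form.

By distribution ((E OR v) AND (E OR NOT v) = E):
= (x3 XOR x5)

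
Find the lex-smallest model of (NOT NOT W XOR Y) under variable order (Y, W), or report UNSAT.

Y=0, W=1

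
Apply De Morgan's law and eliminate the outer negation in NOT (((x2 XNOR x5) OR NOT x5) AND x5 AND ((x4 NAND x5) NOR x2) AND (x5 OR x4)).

NOT ((x2 XNOR x5) OR NOT x5) OR NOT x5 OR NOT ((x4 NAND x5) NOR x2) OR NOT (x5 OR x4)
De Morgan's: NOT(AND of terms) = OR of negations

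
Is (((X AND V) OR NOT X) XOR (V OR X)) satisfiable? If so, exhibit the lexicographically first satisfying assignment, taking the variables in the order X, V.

X=0, V=0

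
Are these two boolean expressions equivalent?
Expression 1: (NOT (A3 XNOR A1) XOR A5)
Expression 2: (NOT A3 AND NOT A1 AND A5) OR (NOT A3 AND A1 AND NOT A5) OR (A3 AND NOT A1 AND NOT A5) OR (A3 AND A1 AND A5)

Yes, they are equivalent — the two output columns agree on all 8 assignments:
A3 | A1 | A5 | Expression 1 | Expression 2
------------------------------------------
0 | 0 | 0 | 0 | 0
0 | 0 | 1 | 1 | 1
0 | 1 | 0 | 1 | 1
0 | 1 | 1 | 0 | 0
1 | 0 | 0 | 1 | 1
1 | 0 | 1 | 0 | 0
1 | 1 | 0 | 0 | 0
1 | 1 | 1 | 1 | 1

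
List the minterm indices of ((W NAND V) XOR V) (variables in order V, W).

Σm(0, 1, 3) = (NOT V AND NOT W) OR (NOT V AND W) OR (V AND W)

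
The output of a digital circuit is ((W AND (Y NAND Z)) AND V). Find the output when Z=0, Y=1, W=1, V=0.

Substituting: ((1 AND (1 NAND 0)) AND 0)
= 0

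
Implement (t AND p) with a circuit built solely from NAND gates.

((t NAND p) NAND (t NAND p))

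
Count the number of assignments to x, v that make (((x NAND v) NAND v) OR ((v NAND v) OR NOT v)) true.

Satisfying assignments: (0,0), (1,0), (1,1)
Count: 3 out of 4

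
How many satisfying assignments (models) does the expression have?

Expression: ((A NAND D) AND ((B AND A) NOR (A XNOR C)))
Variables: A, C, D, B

Satisfying assignments: (0,1,0,0), (0,1,0,1), (0,1,1,0), (0,1,1,1), (1,0,0,0)
Count: 5 out of 16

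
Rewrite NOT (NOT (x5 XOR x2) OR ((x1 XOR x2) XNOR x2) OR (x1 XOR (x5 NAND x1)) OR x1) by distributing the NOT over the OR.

(x5 XOR x2) AND NOT ((x1 XOR x2) XNOR x2) AND NOT (x1 XOR (x5 NAND x1)) AND NOT x1
De Morgan's: NOT(OR of terms) = AND of negations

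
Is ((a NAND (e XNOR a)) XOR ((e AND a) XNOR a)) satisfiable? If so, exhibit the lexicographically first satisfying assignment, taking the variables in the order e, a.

e=0, a=1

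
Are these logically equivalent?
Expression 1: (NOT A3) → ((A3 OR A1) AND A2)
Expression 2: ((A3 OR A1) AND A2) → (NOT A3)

No, Converse is not equivalent to original (counterexample: A2=0, A3=0, A1=0)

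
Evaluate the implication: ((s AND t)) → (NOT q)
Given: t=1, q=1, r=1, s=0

Antecedent ((s AND t)) = 0; consequent (NOT q) = 0.
0 → 0 = 1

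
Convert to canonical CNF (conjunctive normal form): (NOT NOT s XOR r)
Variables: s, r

(s OR r) AND (NOT s OR NOT r)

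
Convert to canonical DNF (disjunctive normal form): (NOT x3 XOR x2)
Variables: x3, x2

(NOT x3 AND NOT x2) OR (x3 AND x2)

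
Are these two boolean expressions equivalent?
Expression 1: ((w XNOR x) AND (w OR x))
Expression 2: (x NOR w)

No. Counterexample: with w=0, x=0, Expression 1 = 0 but Expression 2 = 1.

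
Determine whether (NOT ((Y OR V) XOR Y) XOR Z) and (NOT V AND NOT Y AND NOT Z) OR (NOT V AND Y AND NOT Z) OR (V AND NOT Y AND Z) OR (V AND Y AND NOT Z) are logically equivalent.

Yes, they are equivalent — the two output columns agree on all 8 assignments:
V | Y | Z | Expression 1 | Expression 2
---------------------------------------
0 | 0 | 0 | 1 | 1
0 | 0 | 1 | 0 | 0
0 | 1 | 0 | 1 | 1
0 | 1 | 1 | 0 | 0
1 | 0 | 0 | 0 | 0
1 | 0 | 1 | 1 | 1
1 | 1 | 0 | 1 | 1
1 | 1 | 1 | 0 | 0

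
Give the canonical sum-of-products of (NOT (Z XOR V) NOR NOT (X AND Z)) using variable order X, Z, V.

Σm(6) = (X AND Z AND NOT V)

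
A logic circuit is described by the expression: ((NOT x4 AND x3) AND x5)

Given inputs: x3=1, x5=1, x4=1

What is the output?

Substituting: ((NOT 1 AND 1) AND 1)
= 0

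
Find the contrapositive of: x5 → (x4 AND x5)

Contrapositive: NOT (x4 AND x5) → NOT x5
Note: A statement and its contrapositive are logically equivalent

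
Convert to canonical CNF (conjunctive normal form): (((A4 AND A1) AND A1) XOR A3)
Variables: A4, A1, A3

(A4 OR A1 OR A3) AND (A4 OR NOT A1 OR A3) AND (NOT A4 OR A1 OR A3) AND (NOT A4 OR NOT A1 OR NOT A3)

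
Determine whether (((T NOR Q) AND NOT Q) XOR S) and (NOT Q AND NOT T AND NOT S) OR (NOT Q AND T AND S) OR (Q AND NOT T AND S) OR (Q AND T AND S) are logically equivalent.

Yes, they are equivalent — the two output columns agree on all 8 assignments:
Q | T | S | Expression 1 | Expression 2
---------------------------------------
0 | 0 | 0 | 1 | 1
0 | 0 | 1 | 0 | 0
0 | 1 | 0 | 0 | 0
0 | 1 | 1 | 1 | 1
1 | 0 | 0 | 0 | 0
1 | 0 | 1 | 1 | 1
1 | 1 | 0 | 0 | 0
1 | 1 | 1 | 1 | 1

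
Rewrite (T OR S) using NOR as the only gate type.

((T NOR S) NOR (T NOR S))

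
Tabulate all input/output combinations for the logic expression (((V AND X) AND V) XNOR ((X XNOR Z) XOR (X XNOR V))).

V | X | Z | Output
------------------
0 | 0 | 0 | 1
0 | 0 | 1 | 0
0 | 1 | 0 | 1
0 | 1 | 1 | 0
1 | 0 | 0 | 0
1 | 0 | 1 | 1
1 | 1 | 0 | 1
1 | 1 | 1 | 0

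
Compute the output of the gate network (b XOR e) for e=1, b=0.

Substituting: (0 XOR 1)
= 1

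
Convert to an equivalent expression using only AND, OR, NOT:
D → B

NOT D OR B
(Implication elimination: A → B = NOT A OR B)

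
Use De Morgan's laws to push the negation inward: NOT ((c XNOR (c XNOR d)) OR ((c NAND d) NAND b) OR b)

NOT (c XNOR (c XNOR d)) AND NOT ((c NAND d) NAND b) AND NOT b
De Morgan's: NOT(OR of terms) = AND of negations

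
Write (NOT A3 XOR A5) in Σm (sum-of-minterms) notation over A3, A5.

Σm(0, 3) = (NOT A3 AND NOT A5) OR (A3 AND A5)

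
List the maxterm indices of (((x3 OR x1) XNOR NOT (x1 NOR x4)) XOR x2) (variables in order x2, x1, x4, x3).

ΠM(1, 2, 8, 11, 12, 13, 14, 15) = (x2 OR x1 OR x4 OR NOT x3) AND (x2 OR x1 OR NOT x4 OR x3) AND (NOT x2 OR x1 OR x4 OR x3) AND (NOT x2 OR x1 OR NOT x4 OR NOT x3) AND (NOT x2 OR NOT x1 OR x4 OR x3) AND (NOT x2 OR NOT x1 OR x4 OR NOT x3) AND (NOT x2 OR NOT x1 OR NOT x4 OR x3) AND (NOT x2 OR NOT x1 OR NOT x4 OR NOT x3)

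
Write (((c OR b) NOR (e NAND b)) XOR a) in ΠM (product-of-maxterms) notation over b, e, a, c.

ΠM(0, 1, 4, 5, 8, 9, 12, 13) = (b OR e OR a OR c) AND (b OR e OR a OR NOT c) AND (b OR NOT e OR a OR c) AND (b OR NOT e OR a OR NOT c) AND (NOT b OR e OR a OR c) AND (NOT b OR e OR a OR NOT c) AND (NOT b OR NOT e OR a OR c) AND (NOT b OR NOT e OR a OR NOT c)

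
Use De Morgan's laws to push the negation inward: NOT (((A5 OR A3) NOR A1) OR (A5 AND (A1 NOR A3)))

NOT ((A5 OR A3) NOR A1) AND NOT (A5 AND (A1 NOR A3))
De Morgan's: NOT(OR of terms) = AND of negations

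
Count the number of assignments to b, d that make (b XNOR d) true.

Satisfying assignments: (0,0), (1,1)
Count: 2 out of 4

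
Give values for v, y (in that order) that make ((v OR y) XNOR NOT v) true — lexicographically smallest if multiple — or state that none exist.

v=0, y=1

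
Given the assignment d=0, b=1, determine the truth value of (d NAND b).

Substituting: (0 NAND 1)
= 1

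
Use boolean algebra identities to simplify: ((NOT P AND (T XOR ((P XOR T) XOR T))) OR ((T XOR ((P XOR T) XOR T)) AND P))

By distribution ((E AND v) OR (E AND NOT v) = E) then XOR self-cancellation ((E XOR v) XOR v = E):
= (P XOR T)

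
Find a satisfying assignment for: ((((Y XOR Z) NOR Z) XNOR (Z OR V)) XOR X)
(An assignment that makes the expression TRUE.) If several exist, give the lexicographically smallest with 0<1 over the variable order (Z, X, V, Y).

Z=0, X=0, V=0, Y=1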